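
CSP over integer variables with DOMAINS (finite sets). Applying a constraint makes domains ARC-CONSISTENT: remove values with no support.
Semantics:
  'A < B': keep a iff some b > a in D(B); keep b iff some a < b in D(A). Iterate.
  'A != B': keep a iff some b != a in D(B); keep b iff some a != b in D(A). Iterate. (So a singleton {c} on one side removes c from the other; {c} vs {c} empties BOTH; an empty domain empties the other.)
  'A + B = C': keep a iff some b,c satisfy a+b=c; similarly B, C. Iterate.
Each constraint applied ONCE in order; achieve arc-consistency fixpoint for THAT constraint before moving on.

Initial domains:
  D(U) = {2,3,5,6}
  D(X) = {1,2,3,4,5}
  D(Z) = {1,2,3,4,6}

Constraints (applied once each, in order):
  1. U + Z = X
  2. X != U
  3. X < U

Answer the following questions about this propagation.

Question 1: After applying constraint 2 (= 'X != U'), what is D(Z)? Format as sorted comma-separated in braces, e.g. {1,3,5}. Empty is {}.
Constraint 1 (U + Z = X) on D(U)={2,3,5,6} D(Z)={1,2,3,4,6} D(X)={1,2,3,4,5}: U {2,3,5,6}->{2,3}; Z {1,2,3,4,6}->{1,2,3}; X {1,2,3,4,5}->{3,4,5}
Constraint 2 (X != U) on D(X)={3,4,5} D(U)={2,3}: no change
So after constraint 2: D(Z) = {1,2,3}

Answer: {1,2,3}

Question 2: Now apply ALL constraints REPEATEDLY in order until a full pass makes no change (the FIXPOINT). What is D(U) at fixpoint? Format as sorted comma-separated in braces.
pass 0 (initial): D(U)={2,3,5,6}
pass 1: U {2,3,5,6}->{}; X {1,2,3,4,5}->{}; Z {1,2,3,4,6}->{1,2,3}
pass 2: Z {1,2,3}->{}
pass 3: no change
Fixpoint after 3 passes: D(U) = {}

Answer: {}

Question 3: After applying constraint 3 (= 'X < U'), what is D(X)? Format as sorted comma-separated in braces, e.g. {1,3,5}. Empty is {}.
Answer: {}

Derivation:
Constraint 1 (U + Z = X) on D(U)={2,3,5,6} D(Z)={1,2,3,4,6} D(X)={1,2,3,4,5}: U {2,3,5,6}->{2,3}; Z {1,2,3,4,6}->{1,2,3}; X {1,2,3,4,5}->{3,4,5}
Constraint 2 (X != U) on D(X)={3,4,5} D(U)={2,3}: no change
Constraint 3 (X < U) on D(X)={3,4,5} D(U)={2,3}: X {3,4,5}->{}; U {2,3}->{}
So after constraint 3: D(X) = {}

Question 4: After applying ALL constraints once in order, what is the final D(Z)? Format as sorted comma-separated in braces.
Constraint 1 (U + Z = X) on D(U)={2,3,5,6} D(Z)={1,2,3,4,6} D(X)={1,2,3,4,5}: U {2,3,5,6}->{2,3}; Z {1,2,3,4,6}->{1,2,3}; X {1,2,3,4,5}->{3,4,5}
Constraint 2 (X != U) on D(X)={3,4,5} D(U)={2,3}: no change
Constraint 3 (X < U) on D(X)={3,4,5} D(U)={2,3}: X {3,4,5}->{}; U {2,3}->{}
So after all 3 constraints: D(Z) = {1,2,3}

Answer: {1,2,3}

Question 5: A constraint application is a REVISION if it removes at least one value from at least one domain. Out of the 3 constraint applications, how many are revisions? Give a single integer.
Answer: 2

Derivation:
Constraint 1 (U + Z = X) on D(U)={2,3,5,6} D(Z)={1,2,3,4,6} D(X)={1,2,3,4,5}: U {2,3,5,6}->{2,3}; Z {1,2,3,4,6}->{1,2,3}; X {1,2,3,4,5}->{3,4,5} => REVISION
Constraint 2 (X != U) on D(X)={3,4,5} D(U)={2,3}: no change => not a revision
Constraint 3 (X < U) on D(X)={3,4,5} D(U)={2,3}: X {3,4,5}->{}; U {2,3}->{} => REVISION
Total revisions = 2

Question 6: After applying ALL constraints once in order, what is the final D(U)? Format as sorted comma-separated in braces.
Constraint 1 (U + Z = X) on D(U)={2,3,5,6} D(Z)={1,2,3,4,6} D(X)={1,2,3,4,5}: U {2,3,5,6}->{2,3}; Z {1,2,3,4,6}->{1,2,3}; X {1,2,3,4,5}->{3,4,5}
Constraint 2 (X != U) on D(X)={3,4,5} D(U)={2,3}: no change
Constraint 3 (X < U) on D(X)={3,4,5} D(U)={2,3}: X {3,4,5}->{}; U {2,3}->{}
So after all 3 constraints: D(U) = {}

Answer: {}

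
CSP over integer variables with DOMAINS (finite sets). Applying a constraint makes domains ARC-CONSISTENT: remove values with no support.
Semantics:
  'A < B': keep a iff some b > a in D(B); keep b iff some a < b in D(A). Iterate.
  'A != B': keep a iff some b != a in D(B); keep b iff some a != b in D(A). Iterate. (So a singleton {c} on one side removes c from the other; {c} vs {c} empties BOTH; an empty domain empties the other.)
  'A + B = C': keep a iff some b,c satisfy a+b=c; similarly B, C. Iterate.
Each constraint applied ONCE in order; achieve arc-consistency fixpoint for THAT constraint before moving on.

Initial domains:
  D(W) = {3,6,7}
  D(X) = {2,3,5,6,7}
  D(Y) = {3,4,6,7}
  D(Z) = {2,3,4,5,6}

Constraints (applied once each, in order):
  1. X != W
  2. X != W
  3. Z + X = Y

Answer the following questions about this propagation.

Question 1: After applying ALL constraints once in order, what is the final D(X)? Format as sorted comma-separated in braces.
Answer: {2,3,5}

Derivation:
Constraint 1 (X != W) on D(X)={2,3,5,6,7} D(W)={3,6,7}: no change
Constraint 2 (X != W) on D(X)={2,3,5,6,7} D(W)={3,6,7}: no change
Constraint 3 (Z + X = Y) on D(Z)={2,3,4,5,6} D(X)={2,3,5,6,7} D(Y)={3,4,6,7}: Z {2,3,4,5,6}->{2,3,4,5}; X {2,3,5,6,7}->{2,3,5}; Y {3,4,6,7}->{4,6,7}
So after all 3 constraints: D(X) = {2,3,5}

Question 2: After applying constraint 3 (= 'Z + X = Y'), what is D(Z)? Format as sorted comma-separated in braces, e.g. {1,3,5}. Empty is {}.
Answer: {2,3,4,5}

Derivation:
Constraint 1 (X != W) on D(X)={2,3,5,6,7} D(W)={3,6,7}: no change
Constraint 2 (X != W) on D(X)={2,3,5,6,7} D(W)={3,6,7}: no change
Constraint 3 (Z + X = Y) on D(Z)={2,3,4,5,6} D(X)={2,3,5,6,7} D(Y)={3,4,6,7}: Z {2,3,4,5,6}->{2,3,4,5}; X {2,3,5,6,7}->{2,3,5}; Y {3,4,6,7}->{4,6,7}
So after constraint 3: D(Z) = {2,3,4,5}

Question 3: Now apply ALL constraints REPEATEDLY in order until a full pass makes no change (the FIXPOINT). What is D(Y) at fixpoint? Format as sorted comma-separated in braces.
Answer: {4,6,7}

Derivation:
pass 0 (initial): D(Y)={3,4,6,7}
pass 1: X {2,3,5,6,7}->{2,3,5}; Y {3,4,6,7}->{4,6,7}; Z {2,3,4,5,6}->{2,3,4,5}
pass 2: no change
Fixpoint after 2 passes: D(Y) = {4,6,7}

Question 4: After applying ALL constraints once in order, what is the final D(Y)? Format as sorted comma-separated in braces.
Answer: {4,6,7}

Derivation:
Constraint 1 (X != W) on D(X)={2,3,5,6,7} D(W)={3,6,7}: no change
Constraint 2 (X != W) on D(X)={2,3,5,6,7} D(W)={3,6,7}: no change
Constraint 3 (Z + X = Y) on D(Z)={2,3,4,5,6} D(X)={2,3,5,6,7} D(Y)={3,4,6,7}: Z {2,3,4,5,6}->{2,3,4,5}; X {2,3,5,6,7}->{2,3,5}; Y {3,4,6,7}->{4,6,7}
So after all 3 constraints: D(Y) = {4,6,7}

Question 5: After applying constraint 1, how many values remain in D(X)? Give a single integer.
Answer: 5

Derivation:
Constraint 1 (X != W) on D(X)={2,3,5,6,7} D(W)={3,6,7}: no change
So after constraint 1: D(X)={2,3,5,6,7}, size = 5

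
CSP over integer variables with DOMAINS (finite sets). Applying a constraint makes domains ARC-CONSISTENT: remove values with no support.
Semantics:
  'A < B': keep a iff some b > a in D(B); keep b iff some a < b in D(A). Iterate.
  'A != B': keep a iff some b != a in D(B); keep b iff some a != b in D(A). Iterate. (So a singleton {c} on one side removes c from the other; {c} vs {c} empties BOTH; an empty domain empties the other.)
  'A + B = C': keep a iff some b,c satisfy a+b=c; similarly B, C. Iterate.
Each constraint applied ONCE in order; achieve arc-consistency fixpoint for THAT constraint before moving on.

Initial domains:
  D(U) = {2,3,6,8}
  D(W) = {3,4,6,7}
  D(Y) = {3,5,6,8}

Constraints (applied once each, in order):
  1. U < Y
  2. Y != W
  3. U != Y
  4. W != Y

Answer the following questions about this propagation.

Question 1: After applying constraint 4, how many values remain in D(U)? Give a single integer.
Constraint 1 (U < Y) on D(U)={2,3,6,8} D(Y)={3,5,6,8}: U {2,3,6,8}->{2,3,6}
Constraint 2 (Y != W) on D(Y)={3,5,6,8} D(W)={3,4,6,7}: no change
Constraint 3 (U != Y) on D(U)={2,3,6} D(Y)={3,5,6,8}: no change
Constraint 4 (W != Y) on D(W)={3,4,6,7} D(Y)={3,5,6,8}: no change
So after constraint 4: D(U)={2,3,6}, size = 3

Answer: 3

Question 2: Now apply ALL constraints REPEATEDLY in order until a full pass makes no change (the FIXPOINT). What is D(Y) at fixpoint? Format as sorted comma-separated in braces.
Answer: {3,5,6,8}

Derivation:
pass 0 (initial): D(Y)={3,5,6,8}
pass 1: U {2,3,6,8}->{2,3,6}
pass 2: no change
Fixpoint after 2 passes: D(Y) = {3,5,6,8}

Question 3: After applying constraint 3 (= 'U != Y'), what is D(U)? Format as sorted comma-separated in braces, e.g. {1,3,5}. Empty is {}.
Answer: {2,3,6}

Derivation:
Constraint 1 (U < Y) on D(U)={2,3,6,8} D(Y)={3,5,6,8}: U {2,3,6,8}->{2,3,6}
Constraint 2 (Y != W) on D(Y)={3,5,6,8} D(W)={3,4,6,7}: no change
Constraint 3 (U != Y) on D(U)={2,3,6} D(Y)={3,5,6,8}: no change
So after constraint 3: D(U) = {2,3,6}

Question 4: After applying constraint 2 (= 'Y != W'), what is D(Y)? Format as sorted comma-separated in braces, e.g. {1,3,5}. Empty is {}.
Constraint 1 (U < Y) on D(U)={2,3,6,8} D(Y)={3,5,6,8}: U {2,3,6,8}->{2,3,6}
Constraint 2 (Y != W) on D(Y)={3,5,6,8} D(W)={3,4,6,7}: no change
So after constraint 2: D(Y) = {3,5,6,8}

Answer: {3,5,6,8}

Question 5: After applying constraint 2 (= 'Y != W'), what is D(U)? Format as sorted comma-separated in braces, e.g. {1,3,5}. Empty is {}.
Answer: {2,3,6}

Derivation:
Constraint 1 (U < Y) on D(U)={2,3,6,8} D(Y)={3,5,6,8}: U {2,3,6,8}->{2,3,6}
Constraint 2 (Y != W) on D(Y)={3,5,6,8} D(W)={3,4,6,7}: no change
So after constraint 2: D(U) = {2,3,6}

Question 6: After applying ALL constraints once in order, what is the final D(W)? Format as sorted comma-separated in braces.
Answer: {3,4,6,7}

Derivation:
Constraint 1 (U < Y) on D(U)={2,3,6,8} D(Y)={3,5,6,8}: U {2,3,6,8}->{2,3,6}
Constraint 2 (Y != W) on D(Y)={3,5,6,8} D(W)={3,4,6,7}: no change
Constraint 3 (U != Y) on D(U)={2,3,6} D(Y)={3,5,6,8}: no change
Constraint 4 (W != Y) on D(W)={3,4,6,7} D(Y)={3,5,6,8}: no change
So after all 4 constraints: D(W) = {3,4,6,7}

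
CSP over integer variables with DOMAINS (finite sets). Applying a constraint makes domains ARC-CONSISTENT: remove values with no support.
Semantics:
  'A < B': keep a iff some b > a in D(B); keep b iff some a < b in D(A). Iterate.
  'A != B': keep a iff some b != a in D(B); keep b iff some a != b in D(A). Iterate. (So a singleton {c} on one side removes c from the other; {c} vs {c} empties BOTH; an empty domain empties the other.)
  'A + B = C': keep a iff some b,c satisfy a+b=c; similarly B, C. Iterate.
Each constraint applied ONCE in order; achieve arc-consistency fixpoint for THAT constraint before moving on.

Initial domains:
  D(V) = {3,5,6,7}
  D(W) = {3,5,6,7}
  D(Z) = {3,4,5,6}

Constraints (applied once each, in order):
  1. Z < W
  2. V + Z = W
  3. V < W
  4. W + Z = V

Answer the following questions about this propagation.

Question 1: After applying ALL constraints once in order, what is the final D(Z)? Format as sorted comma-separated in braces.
Constraint 1 (Z < W) on D(Z)={3,4,5,6} D(W)={3,5,6,7}: W {3,5,6,7}->{5,6,7}
Constraint 2 (V + Z = W) on D(V)={3,5,6,7} D(Z)={3,4,5,6} D(W)={5,6,7}: V {3,5,6,7}->{3}; Z {3,4,5,6}->{3,4}; W {5,6,7}->{6,7}
Constraint 3 (V < W) on D(V)={3} D(W)={6,7}: no change
Constraint 4 (W + Z = V) on D(W)={6,7} D(Z)={3,4} D(V)={3}: W {6,7}->{}; Z {3,4}->{}; V {3}->{}
So after all 4 constraints: D(Z) = {}

Answer: {}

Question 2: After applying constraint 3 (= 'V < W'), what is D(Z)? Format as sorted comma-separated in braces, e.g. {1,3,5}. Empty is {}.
Constraint 1 (Z < W) on D(Z)={3,4,5,6} D(W)={3,5,6,7}: W {3,5,6,7}->{5,6,7}
Constraint 2 (V + Z = W) on D(V)={3,5,6,7} D(Z)={3,4,5,6} D(W)={5,6,7}: V {3,5,6,7}->{3}; Z {3,4,5,6}->{3,4}; W {5,6,7}->{6,7}
Constraint 3 (V < W) on D(V)={3} D(W)={6,7}: no change
So after constraint 3: D(Z) = {3,4}

Answer: {3,4}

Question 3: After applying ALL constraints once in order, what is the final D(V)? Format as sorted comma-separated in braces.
Answer: {}

Derivation:
Constraint 1 (Z < W) on D(Z)={3,4,5,6} D(W)={3,5,6,7}: W {3,5,6,7}->{5,6,7}
Constraint 2 (V + Z = W) on D(V)={3,5,6,7} D(Z)={3,4,5,6} D(W)={5,6,7}: V {3,5,6,7}->{3}; Z {3,4,5,6}->{3,4}; W {5,6,7}->{6,7}
Constraint 3 (V < W) on D(V)={3} D(W)={6,7}: no change
Constraint 4 (W + Z = V) on D(W)={6,7} D(Z)={3,4} D(V)={3}: W {6,7}->{}; Z {3,4}->{}; V {3}->{}
So after all 4 constraints: D(V) = {}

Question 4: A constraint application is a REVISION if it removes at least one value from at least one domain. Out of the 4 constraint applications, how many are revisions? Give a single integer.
Answer: 3

Derivation:
Constraint 1 (Z < W) on D(Z)={3,4,5,6} D(W)={3,5,6,7}: W {3,5,6,7}->{5,6,7} => REVISION
Constraint 2 (V + Z = W) on D(V)={3,5,6,7} D(Z)={3,4,5,6} D(W)={5,6,7}: V {3,5,6,7}->{3}; Z {3,4,5,6}->{3,4}; W {5,6,7}->{6,7} => REVISION
Constraint 3 (V < W) on D(V)={3} D(W)={6,7}: no change => not a revision
Constraint 4 (W + Z = V) on D(W)={6,7} D(Z)={3,4} D(V)={3}: W {6,7}->{}; Z {3,4}->{}; V {3}->{} => REVISION
Total revisions = 3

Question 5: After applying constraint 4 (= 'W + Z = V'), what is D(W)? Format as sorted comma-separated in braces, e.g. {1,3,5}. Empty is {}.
Answer: {}

Derivation:
Constraint 1 (Z < W) on D(Z)={3,4,5,6} D(W)={3,5,6,7}: W {3,5,6,7}->{5,6,7}
Constraint 2 (V + Z = W) on D(V)={3,5,6,7} D(Z)={3,4,5,6} D(W)={5,6,7}: V {3,5,6,7}->{3}; Z {3,4,5,6}->{3,4}; W {5,6,7}->{6,7}
Constraint 3 (V < W) on D(V)={3} D(W)={6,7}: no change
Constraint 4 (W + Z = V) on D(W)={6,7} D(Z)={3,4} D(V)={3}: W {6,7}->{}; Z {3,4}->{}; V {3}->{}
So after constraint 4: D(W) = {}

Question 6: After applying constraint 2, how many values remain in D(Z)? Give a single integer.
Constraint 1 (Z < W) on D(Z)={3,4,5,6} D(W)={3,5,6,7}: W {3,5,6,7}->{5,6,7}
Constraint 2 (V + Z = W) on D(V)={3,5,6,7} D(Z)={3,4,5,6} D(W)={5,6,7}: V {3,5,6,7}->{3}; Z {3,4,5,6}->{3,4}; W {5,6,7}->{6,7}
So after constraint 2: D(Z)={3,4}, size = 2

Answer: 2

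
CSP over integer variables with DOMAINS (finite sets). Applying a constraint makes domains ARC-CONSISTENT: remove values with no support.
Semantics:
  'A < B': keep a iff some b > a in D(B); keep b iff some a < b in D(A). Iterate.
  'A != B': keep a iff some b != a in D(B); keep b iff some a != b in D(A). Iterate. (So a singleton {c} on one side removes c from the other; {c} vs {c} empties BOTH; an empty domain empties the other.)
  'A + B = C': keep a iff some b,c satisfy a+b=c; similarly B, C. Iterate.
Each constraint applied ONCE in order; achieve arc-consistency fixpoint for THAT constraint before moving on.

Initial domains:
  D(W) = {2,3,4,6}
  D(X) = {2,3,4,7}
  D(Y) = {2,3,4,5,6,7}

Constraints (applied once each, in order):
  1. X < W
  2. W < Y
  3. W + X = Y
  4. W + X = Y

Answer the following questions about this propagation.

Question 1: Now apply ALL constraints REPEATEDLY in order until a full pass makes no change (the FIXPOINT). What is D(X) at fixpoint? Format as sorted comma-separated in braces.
Answer: {2,3}

Derivation:
pass 0 (initial): D(X)={2,3,4,7}
pass 1: W {2,3,4,6}->{3,4}; X {2,3,4,7}->{2,3,4}; Y {2,3,4,5,6,7}->{5,6,7}
pass 2: X {2,3,4}->{2,3}
pass 3: no change
Fixpoint after 3 passes: D(X) = {2,3}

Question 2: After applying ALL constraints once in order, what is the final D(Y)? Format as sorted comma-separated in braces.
Answer: {5,6,7}

Derivation:
Constraint 1 (X < W) on D(X)={2,3,4,7} D(W)={2,3,4,6}: X {2,3,4,7}->{2,3,4}; W {2,3,4,6}->{3,4,6}
Constraint 2 (W < Y) on D(W)={3,4,6} D(Y)={2,3,4,5,6,7}: Y {2,3,4,5,6,7}->{4,5,6,7}
Constraint 3 (W + X = Y) on D(W)={3,4,6} D(X)={2,3,4} D(Y)={4,5,6,7}: W {3,4,6}->{3,4}; Y {4,5,6,7}->{5,6,7}
Constraint 4 (W + X = Y) on D(W)={3,4} D(X)={2,3,4} D(Y)={5,6,7}: no change
So after all 4 constraints: D(Y) = {5,6,7}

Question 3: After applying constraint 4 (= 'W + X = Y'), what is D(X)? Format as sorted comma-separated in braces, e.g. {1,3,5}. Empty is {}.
Constraint 1 (X < W) on D(X)={2,3,4,7} D(W)={2,3,4,6}: X {2,3,4,7}->{2,3,4}; W {2,3,4,6}->{3,4,6}
Constraint 2 (W < Y) on D(W)={3,4,6} D(Y)={2,3,4,5,6,7}: Y {2,3,4,5,6,7}->{4,5,6,7}
Constraint 3 (W + X = Y) on D(W)={3,4,6} D(X)={2,3,4} D(Y)={4,5,6,7}: W {3,4,6}->{3,4}; Y {4,5,6,7}->{5,6,7}
Constraint 4 (W + X = Y) on D(W)={3,4} D(X)={2,3,4} D(Y)={5,6,7}: no change
So after constraint 4: D(X) = {2,3,4}

Answer: {2,3,4}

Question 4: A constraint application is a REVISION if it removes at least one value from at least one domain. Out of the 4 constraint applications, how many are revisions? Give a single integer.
Constraint 1 (X < W) on D(X)={2,3,4,7} D(W)={2,3,4,6}: X {2,3,4,7}->{2,3,4}; W {2,3,4,6}->{3,4,6} => REVISION
Constraint 2 (W < Y) on D(W)={3,4,6} D(Y)={2,3,4,5,6,7}: Y {2,3,4,5,6,7}->{4,5,6,7} => REVISION
Constraint 3 (W + X = Y) on D(W)={3,4,6} D(X)={2,3,4} D(Y)={4,5,6,7}: W {3,4,6}->{3,4}; Y {4,5,6,7}->{5,6,7} => REVISION
Constraint 4 (W + X = Y) on D(W)={3,4} D(X)={2,3,4} D(Y)={5,6,7}: no change => not a revision
Total revisions = 3

Answer: 3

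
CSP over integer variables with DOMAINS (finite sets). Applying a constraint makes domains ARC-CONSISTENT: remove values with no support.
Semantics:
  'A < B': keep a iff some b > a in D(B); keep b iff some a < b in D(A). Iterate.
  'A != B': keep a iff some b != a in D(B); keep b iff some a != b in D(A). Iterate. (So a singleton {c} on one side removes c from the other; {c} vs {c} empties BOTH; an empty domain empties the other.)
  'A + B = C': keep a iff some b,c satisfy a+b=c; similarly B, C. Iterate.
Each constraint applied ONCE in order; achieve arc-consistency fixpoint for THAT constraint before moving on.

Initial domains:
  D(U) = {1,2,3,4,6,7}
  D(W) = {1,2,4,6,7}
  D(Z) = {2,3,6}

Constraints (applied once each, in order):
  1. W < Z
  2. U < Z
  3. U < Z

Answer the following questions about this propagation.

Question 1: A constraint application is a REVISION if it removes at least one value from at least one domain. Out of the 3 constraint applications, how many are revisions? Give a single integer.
Answer: 2

Derivation:
Constraint 1 (W < Z) on D(W)={1,2,4,6,7} D(Z)={2,3,6}: W {1,2,4,6,7}->{1,2,4} => REVISION
Constraint 2 (U < Z) on D(U)={1,2,3,4,6,7} D(Z)={2,3,6}: U {1,2,3,4,6,7}->{1,2,3,4} => REVISION
Constraint 3 (U < Z) on D(U)={1,2,3,4} D(Z)={2,3,6}: no change => not a revision
Total revisions = 2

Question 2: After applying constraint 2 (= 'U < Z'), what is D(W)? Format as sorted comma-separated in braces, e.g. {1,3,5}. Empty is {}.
Constraint 1 (W < Z) on D(W)={1,2,4,6,7} D(Z)={2,3,6}: W {1,2,4,6,7}->{1,2,4}
Constraint 2 (U < Z) on D(U)={1,2,3,4,6,7} D(Z)={2,3,6}: U {1,2,3,4,6,7}->{1,2,3,4}
So after constraint 2: D(W) = {1,2,4}

Answer: {1,2,4}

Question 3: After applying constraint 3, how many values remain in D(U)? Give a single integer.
Constraint 1 (W < Z) on D(W)={1,2,4,6,7} D(Z)={2,3,6}: W {1,2,4,6,7}->{1,2,4}
Constraint 2 (U < Z) on D(U)={1,2,3,4,6,7} D(Z)={2,3,6}: U {1,2,3,4,6,7}->{1,2,3,4}
Constraint 3 (U < Z) on D(U)={1,2,3,4} D(Z)={2,3,6}: no change
So after constraint 3: D(U)={1,2,3,4}, size = 4

Answer: 4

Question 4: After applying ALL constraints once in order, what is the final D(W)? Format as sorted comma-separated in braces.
Constraint 1 (W < Z) on D(W)={1,2,4,6,7} D(Z)={2,3,6}: W {1,2,4,6,7}->{1,2,4}
Constraint 2 (U < Z) on D(U)={1,2,3,4,6,7} D(Z)={2,3,6}: U {1,2,3,4,6,7}->{1,2,3,4}
Constraint 3 (U < Z) on D(U)={1,2,3,4} D(Z)={2,3,6}: no change
So after all 3 constraints: D(W) = {1,2,4}

Answer: {1,2,4}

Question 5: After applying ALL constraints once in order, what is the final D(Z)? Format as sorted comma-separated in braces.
Constraint 1 (W < Z) on D(W)={1,2,4,6,7} D(Z)={2,3,6}: W {1,2,4,6,7}->{1,2,4}
Constraint 2 (U < Z) on D(U)={1,2,3,4,6,7} D(Z)={2,3,6}: U {1,2,3,4,6,7}->{1,2,3,4}
Constraint 3 (U < Z) on D(U)={1,2,3,4} D(Z)={2,3,6}: no change
So after all 3 constraints: D(Z) = {2,3,6}

Answer: {2,3,6}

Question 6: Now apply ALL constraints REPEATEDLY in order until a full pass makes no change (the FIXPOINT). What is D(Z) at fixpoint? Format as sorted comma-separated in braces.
pass 0 (initial): D(Z)={2,3,6}
pass 1: U {1,2,3,4,6,7}->{1,2,3,4}; W {1,2,4,6,7}->{1,2,4}
pass 2: no change
Fixpoint after 2 passes: D(Z) = {2,3,6}

Answer: {2,3,6}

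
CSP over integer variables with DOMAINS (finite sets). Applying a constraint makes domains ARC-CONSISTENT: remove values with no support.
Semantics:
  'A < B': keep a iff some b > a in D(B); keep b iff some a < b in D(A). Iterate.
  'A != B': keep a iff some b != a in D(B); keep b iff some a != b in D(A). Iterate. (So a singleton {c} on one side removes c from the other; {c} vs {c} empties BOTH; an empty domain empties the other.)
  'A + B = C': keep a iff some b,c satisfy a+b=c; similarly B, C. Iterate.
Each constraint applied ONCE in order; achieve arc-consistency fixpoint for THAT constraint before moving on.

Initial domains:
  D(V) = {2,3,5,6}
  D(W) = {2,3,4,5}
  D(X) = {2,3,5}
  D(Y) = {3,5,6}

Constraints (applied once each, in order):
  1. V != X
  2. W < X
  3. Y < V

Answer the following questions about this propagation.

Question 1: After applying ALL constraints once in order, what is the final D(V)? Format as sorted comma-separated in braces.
Constraint 1 (V != X) on D(V)={2,3,5,6} D(X)={2,3,5}: no change
Constraint 2 (W < X) on D(W)={2,3,4,5} D(X)={2,3,5}: W {2,3,4,5}->{2,3,4}; X {2,3,5}->{3,5}
Constraint 3 (Y < V) on D(Y)={3,5,6} D(V)={2,3,5,6}: Y {3,5,6}->{3,5}; V {2,3,5,6}->{5,6}
So after all 3 constraints: D(V) = {5,6}

Answer: {5,6}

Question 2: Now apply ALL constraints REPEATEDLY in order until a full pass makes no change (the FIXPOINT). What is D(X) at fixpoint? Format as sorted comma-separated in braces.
Answer: {3,5}

Derivation:
pass 0 (initial): D(X)={2,3,5}
pass 1: V {2,3,5,6}->{5,6}; W {2,3,4,5}->{2,3,4}; X {2,3,5}->{3,5}; Y {3,5,6}->{3,5}
pass 2: no change
Fixpoint after 2 passes: D(X) = {3,5}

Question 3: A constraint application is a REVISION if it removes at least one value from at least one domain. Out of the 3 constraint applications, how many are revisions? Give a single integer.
Constraint 1 (V != X) on D(V)={2,3,5,6} D(X)={2,3,5}: no change => not a revision
Constraint 2 (W < X) on D(W)={2,3,4,5} D(X)={2,3,5}: W {2,3,4,5}->{2,3,4}; X {2,3,5}->{3,5} => REVISION
Constraint 3 (Y < V) on D(Y)={3,5,6} D(V)={2,3,5,6}: Y {3,5,6}->{3,5}; V {2,3,5,6}->{5,6} => REVISION
Total revisions = 2

Answer: 2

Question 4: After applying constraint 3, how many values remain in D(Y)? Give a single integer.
Answer: 2

Derivation:
Constraint 1 (V != X) on D(V)={2,3,5,6} D(X)={2,3,5}: no change
Constraint 2 (W < X) on D(W)={2,3,4,5} D(X)={2,3,5}: W {2,3,4,5}->{2,3,4}; X {2,3,5}->{3,5}
Constraint 3 (Y < V) on D(Y)={3,5,6} D(V)={2,3,5,6}: Y {3,5,6}->{3,5}; V {2,3,5,6}->{5,6}
So after constraint 3: D(Y)={3,5}, size = 2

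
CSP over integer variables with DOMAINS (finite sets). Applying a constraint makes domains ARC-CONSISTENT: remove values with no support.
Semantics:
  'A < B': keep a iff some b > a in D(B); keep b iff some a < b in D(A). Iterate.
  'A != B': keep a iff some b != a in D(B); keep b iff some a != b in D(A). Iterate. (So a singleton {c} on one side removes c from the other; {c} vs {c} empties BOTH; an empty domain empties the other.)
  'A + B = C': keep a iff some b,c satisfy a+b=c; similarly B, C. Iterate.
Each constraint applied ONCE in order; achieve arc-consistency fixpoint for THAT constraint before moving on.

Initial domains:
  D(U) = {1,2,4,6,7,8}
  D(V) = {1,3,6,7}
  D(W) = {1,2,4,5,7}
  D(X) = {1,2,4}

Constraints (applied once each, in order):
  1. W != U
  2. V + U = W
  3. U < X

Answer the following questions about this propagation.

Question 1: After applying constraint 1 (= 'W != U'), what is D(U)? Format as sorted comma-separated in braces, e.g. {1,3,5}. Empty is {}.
Answer: {1,2,4,6,7,8}

Derivation:
Constraint 1 (W != U) on D(W)={1,2,4,5,7} D(U)={1,2,4,6,7,8}: no change
So after constraint 1: D(U) = {1,2,4,6,7,8}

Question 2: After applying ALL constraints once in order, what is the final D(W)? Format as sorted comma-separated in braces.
Answer: {2,4,5,7}

Derivation:
Constraint 1 (W != U) on D(W)={1,2,4,5,7} D(U)={1,2,4,6,7,8}: no change
Constraint 2 (V + U = W) on D(V)={1,3,6,7} D(U)={1,2,4,6,7,8} D(W)={1,2,4,5,7}: V {1,3,6,7}->{1,3,6}; U {1,2,4,6,7,8}->{1,2,4,6}; W {1,2,4,5,7}->{2,4,5,7}
Constraint 3 (U < X) on D(U)={1,2,4,6} D(X)={1,2,4}: U {1,2,4,6}->{1,2}; X {1,2,4}->{2,4}
So after all 3 constraints: D(W) = {2,4,5,7}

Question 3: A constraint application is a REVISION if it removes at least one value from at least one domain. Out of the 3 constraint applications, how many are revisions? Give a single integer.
Answer: 2

Derivation:
Constraint 1 (W != U) on D(W)={1,2,4,5,7} D(U)={1,2,4,6,7,8}: no change => not a revision
Constraint 2 (V + U = W) on D(V)={1,3,6,7} D(U)={1,2,4,6,7,8} D(W)={1,2,4,5,7}: V {1,3,6,7}->{1,3,6}; U {1,2,4,6,7,8}->{1,2,4,6}; W {1,2,4,5,7}->{2,4,5,7} => REVISION
Constraint 3 (U < X) on D(U)={1,2,4,6} D(X)={1,2,4}: U {1,2,4,6}->{1,2}; X {1,2,4}->{2,4} => REVISION
Total revisions = 2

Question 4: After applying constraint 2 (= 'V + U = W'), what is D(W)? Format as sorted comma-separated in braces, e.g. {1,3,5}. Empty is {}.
Constraint 1 (W != U) on D(W)={1,2,4,5,7} D(U)={1,2,4,6,7,8}: no change
Constraint 2 (V + U = W) on D(V)={1,3,6,7} D(U)={1,2,4,6,7,8} D(W)={1,2,4,5,7}: V {1,3,6,7}->{1,3,6}; U {1,2,4,6,7,8}->{1,2,4,6}; W {1,2,4,5,7}->{2,4,5,7}
So after constraint 2: D(W) = {2,4,5,7}

Answer: {2,4,5,7}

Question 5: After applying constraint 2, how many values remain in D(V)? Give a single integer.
Answer: 3

Derivation:
Constraint 1 (W != U) on D(W)={1,2,4,5,7} D(U)={1,2,4,6,7,8}: no change
Constraint 2 (V + U = W) on D(V)={1,3,6,7} D(U)={1,2,4,6,7,8} D(W)={1,2,4,5,7}: V {1,3,6,7}->{1,3,6}; U {1,2,4,6,7,8}->{1,2,4,6}; W {1,2,4,5,7}->{2,4,5,7}
So after constraint 2: D(V)={1,3,6}, size = 3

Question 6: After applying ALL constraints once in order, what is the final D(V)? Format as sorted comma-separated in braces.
Constraint 1 (W != U) on D(W)={1,2,4,5,7} D(U)={1,2,4,6,7,8}: no change
Constraint 2 (V + U = W) on D(V)={1,3,6,7} D(U)={1,2,4,6,7,8} D(W)={1,2,4,5,7}: V {1,3,6,7}->{1,3,6}; U {1,2,4,6,7,8}->{1,2,4,6}; W {1,2,4,5,7}->{2,4,5,7}
Constraint 3 (U < X) on D(U)={1,2,4,6} D(X)={1,2,4}: U {1,2,4,6}->{1,2}; X {1,2,4}->{2,4}
So after all 3 constraints: D(V) = {1,3,6}

Answer: {1,3,6}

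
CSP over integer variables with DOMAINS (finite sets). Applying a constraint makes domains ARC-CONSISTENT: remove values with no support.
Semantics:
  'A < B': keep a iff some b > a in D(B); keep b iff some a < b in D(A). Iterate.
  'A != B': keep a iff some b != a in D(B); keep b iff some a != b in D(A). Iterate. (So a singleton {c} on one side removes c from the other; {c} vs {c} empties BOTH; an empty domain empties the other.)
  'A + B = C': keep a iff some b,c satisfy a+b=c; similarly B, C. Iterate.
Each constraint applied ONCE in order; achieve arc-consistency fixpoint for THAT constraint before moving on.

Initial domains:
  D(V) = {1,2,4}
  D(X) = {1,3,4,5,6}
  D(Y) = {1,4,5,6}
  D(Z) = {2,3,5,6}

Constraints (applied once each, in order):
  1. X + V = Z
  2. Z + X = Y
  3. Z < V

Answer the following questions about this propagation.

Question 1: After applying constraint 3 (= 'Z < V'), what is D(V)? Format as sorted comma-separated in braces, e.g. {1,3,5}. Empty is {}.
Constraint 1 (X + V = Z) on D(X)={1,3,4,5,6} D(V)={1,2,4} D(Z)={2,3,5,6}: X {1,3,4,5,6}->{1,3,4,5}
Constraint 2 (Z + X = Y) on D(Z)={2,3,5,6} D(X)={1,3,4,5} D(Y)={1,4,5,6}: Z {2,3,5,6}->{2,3,5}; X {1,3,4,5}->{1,3,4}; Y {1,4,5,6}->{4,5,6}
Constraint 3 (Z < V) on D(Z)={2,3,5} D(V)={1,2,4}: Z {2,3,5}->{2,3}; V {1,2,4}->{4}
So after constraint 3: D(V) = {4}

Answer: {4}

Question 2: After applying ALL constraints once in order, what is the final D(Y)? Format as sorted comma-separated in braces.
Answer: {4,5,6}

Derivation:
Constraint 1 (X + V = Z) on D(X)={1,3,4,5,6} D(V)={1,2,4} D(Z)={2,3,5,6}: X {1,3,4,5,6}->{1,3,4,5}
Constraint 2 (Z + X = Y) on D(Z)={2,3,5,6} D(X)={1,3,4,5} D(Y)={1,4,5,6}: Z {2,3,5,6}->{2,3,5}; X {1,3,4,5}->{1,3,4}; Y {1,4,5,6}->{4,5,6}
Constraint 3 (Z < V) on D(Z)={2,3,5} D(V)={1,2,4}: Z {2,3,5}->{2,3}; V {1,2,4}->{4}
So after all 3 constraints: D(Y) = {4,5,6}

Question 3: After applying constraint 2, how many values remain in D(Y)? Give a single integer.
Constraint 1 (X + V = Z) on D(X)={1,3,4,5,6} D(V)={1,2,4} D(Z)={2,3,5,6}: X {1,3,4,5,6}->{1,3,4,5}
Constraint 2 (Z + X = Y) on D(Z)={2,3,5,6} D(X)={1,3,4,5} D(Y)={1,4,5,6}: Z {2,3,5,6}->{2,3,5}; X {1,3,4,5}->{1,3,4}; Y {1,4,5,6}->{4,5,6}
So after constraint 2: D(Y)={4,5,6}, size = 3

Answer: 3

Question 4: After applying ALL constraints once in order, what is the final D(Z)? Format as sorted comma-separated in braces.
Constraint 1 (X + V = Z) on D(X)={1,3,4,5,6} D(V)={1,2,4} D(Z)={2,3,5,6}: X {1,3,4,5,6}->{1,3,4,5}
Constraint 2 (Z + X = Y) on D(Z)={2,3,5,6} D(X)={1,3,4,5} D(Y)={1,4,5,6}: Z {2,3,5,6}->{2,3,5}; X {1,3,4,5}->{1,3,4}; Y {1,4,5,6}->{4,5,6}
Constraint 3 (Z < V) on D(Z)={2,3,5} D(V)={1,2,4}: Z {2,3,5}->{2,3}; V {1,2,4}->{4}
So after all 3 constraints: D(Z) = {2,3}

Answer: {2,3}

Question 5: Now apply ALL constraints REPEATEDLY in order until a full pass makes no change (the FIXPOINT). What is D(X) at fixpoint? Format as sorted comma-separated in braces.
pass 0 (initial): D(X)={1,3,4,5,6}
pass 1: V {1,2,4}->{4}; X {1,3,4,5,6}->{1,3,4}; Y {1,4,5,6}->{4,5,6}; Z {2,3,5,6}->{2,3}
pass 2: V {4}->{}; X {1,3,4}->{}; Y {4,5,6}->{}; Z {2,3}->{}
pass 3: no change
Fixpoint after 3 passes: D(X) = {}

Answer: {}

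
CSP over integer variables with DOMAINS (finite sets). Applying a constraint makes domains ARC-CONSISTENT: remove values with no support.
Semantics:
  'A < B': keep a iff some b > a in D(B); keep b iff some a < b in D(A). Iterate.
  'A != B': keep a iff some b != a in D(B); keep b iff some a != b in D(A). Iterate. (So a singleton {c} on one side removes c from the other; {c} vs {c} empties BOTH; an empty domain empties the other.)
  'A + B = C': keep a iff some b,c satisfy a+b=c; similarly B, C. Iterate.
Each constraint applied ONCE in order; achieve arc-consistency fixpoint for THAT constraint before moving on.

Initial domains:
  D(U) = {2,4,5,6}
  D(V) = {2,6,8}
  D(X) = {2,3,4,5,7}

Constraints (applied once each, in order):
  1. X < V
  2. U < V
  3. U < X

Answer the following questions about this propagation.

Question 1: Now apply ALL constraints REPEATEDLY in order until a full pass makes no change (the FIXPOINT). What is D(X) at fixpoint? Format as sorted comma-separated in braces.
pass 0 (initial): D(X)={2,3,4,5,7}
pass 1: V {2,6,8}->{6,8}; X {2,3,4,5,7}->{3,4,5,7}
pass 2: no change
Fixpoint after 2 passes: D(X) = {3,4,5,7}

Answer: {3,4,5,7}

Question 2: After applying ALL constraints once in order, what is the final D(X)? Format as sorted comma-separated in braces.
Constraint 1 (X < V) on D(X)={2,3,4,5,7} D(V)={2,6,8}: V {2,6,8}->{6,8}
Constraint 2 (U < V) on D(U)={2,4,5,6} D(V)={6,8}: no change
Constraint 3 (U < X) on D(U)={2,4,5,6} D(X)={2,3,4,5,7}: X {2,3,4,5,7}->{3,4,5,7}
So after all 3 constraints: D(X) = {3,4,5,7}

Answer: {3,4,5,7}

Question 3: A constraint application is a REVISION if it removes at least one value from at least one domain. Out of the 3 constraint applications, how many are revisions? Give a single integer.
Answer: 2

Derivation:
Constraint 1 (X < V) on D(X)={2,3,4,5,7} D(V)={2,6,8}: V {2,6,8}->{6,8} => REVISION
Constraint 2 (U < V) on D(U)={2,4,5,6} D(V)={6,8}: no change => not a revision
Constraint 3 (U < X) on D(U)={2,4,5,6} D(X)={2,3,4,5,7}: X {2,3,4,5,7}->{3,4,5,7} => REVISION
Total revisions = 2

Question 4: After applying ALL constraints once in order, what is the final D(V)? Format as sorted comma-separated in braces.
Answer: {6,8}

Derivation:
Constraint 1 (X < V) on D(X)={2,3,4,5,7} D(V)={2,6,8}: V {2,6,8}->{6,8}
Constraint 2 (U < V) on D(U)={2,4,5,6} D(V)={6,8}: no change
Constraint 3 (U < X) on D(U)={2,4,5,6} D(X)={2,3,4,5,7}: X {2,3,4,5,7}->{3,4,5,7}
So after all 3 constraints: D(V) = {6,8}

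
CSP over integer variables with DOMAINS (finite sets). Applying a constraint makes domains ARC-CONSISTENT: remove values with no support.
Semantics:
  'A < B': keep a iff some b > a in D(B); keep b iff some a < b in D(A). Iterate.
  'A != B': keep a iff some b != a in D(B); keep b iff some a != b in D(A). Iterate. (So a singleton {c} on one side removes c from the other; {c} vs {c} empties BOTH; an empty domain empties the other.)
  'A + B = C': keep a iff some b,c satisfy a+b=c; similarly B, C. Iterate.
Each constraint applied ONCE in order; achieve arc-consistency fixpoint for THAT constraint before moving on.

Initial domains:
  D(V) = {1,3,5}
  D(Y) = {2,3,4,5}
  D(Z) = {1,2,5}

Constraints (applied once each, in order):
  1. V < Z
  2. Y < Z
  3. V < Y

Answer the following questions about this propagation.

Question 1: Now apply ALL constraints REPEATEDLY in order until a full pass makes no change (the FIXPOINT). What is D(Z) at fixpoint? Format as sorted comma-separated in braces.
pass 0 (initial): D(Z)={1,2,5}
pass 1: V {1,3,5}->{1,3}; Y {2,3,4,5}->{2,3,4}; Z {1,2,5}->{5}
pass 2: no change
Fixpoint after 2 passes: D(Z) = {5}

Answer: {5}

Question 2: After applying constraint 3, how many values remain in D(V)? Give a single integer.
Answer: 2

Derivation:
Constraint 1 (V < Z) on D(V)={1,3,5} D(Z)={1,2,5}: V {1,3,5}->{1,3}; Z {1,2,5}->{2,5}
Constraint 2 (Y < Z) on D(Y)={2,3,4,5} D(Z)={2,5}: Y {2,3,4,5}->{2,3,4}; Z {2,5}->{5}
Constraint 3 (V < Y) on D(V)={1,3} D(Y)={2,3,4}: no change
So after constraint 3: D(V)={1,3}, size = 2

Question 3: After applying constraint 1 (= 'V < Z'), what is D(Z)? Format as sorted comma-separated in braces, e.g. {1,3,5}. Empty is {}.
Constraint 1 (V < Z) on D(V)={1,3,5} D(Z)={1,2,5}: V {1,3,5}->{1,3}; Z {1,2,5}->{2,5}
So after constraint 1: D(Z) = {2,5}

Answer: {2,5}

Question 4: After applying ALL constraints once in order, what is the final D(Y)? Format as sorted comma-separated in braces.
Answer: {2,3,4}

Derivation:
Constraint 1 (V < Z) on D(V)={1,3,5} D(Z)={1,2,5}: V {1,3,5}->{1,3}; Z {1,2,5}->{2,5}
Constraint 2 (Y < Z) on D(Y)={2,3,4,5} D(Z)={2,5}: Y {2,3,4,5}->{2,3,4}; Z {2,5}->{5}
Constraint 3 (V < Y) on D(V)={1,3} D(Y)={2,3,4}: no change
So after all 3 constraints: D(Y) = {2,3,4}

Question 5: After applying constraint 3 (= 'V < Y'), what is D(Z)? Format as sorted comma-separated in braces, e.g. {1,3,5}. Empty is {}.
Constraint 1 (V < Z) on D(V)={1,3,5} D(Z)={1,2,5}: V {1,3,5}->{1,3}; Z {1,2,5}->{2,5}
Constraint 2 (Y < Z) on D(Y)={2,3,4,5} D(Z)={2,5}: Y {2,3,4,5}->{2,3,4}; Z {2,5}->{5}
Constraint 3 (V < Y) on D(V)={1,3} D(Y)={2,3,4}: no change
So after constraint 3: D(Z) = {5}

Answer: {5}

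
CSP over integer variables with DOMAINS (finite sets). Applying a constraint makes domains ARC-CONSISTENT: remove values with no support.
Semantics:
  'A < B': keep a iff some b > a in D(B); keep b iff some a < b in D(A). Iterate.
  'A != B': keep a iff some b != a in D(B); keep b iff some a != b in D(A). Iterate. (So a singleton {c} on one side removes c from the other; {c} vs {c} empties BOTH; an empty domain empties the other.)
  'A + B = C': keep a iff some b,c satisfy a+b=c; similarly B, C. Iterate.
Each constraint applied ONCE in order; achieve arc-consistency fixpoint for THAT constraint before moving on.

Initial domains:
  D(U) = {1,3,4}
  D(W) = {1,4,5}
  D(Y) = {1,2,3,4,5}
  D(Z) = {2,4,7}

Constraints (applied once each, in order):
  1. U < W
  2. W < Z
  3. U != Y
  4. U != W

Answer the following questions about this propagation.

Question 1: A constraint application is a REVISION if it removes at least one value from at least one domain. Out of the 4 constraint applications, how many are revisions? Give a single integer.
Answer: 2

Derivation:
Constraint 1 (U < W) on D(U)={1,3,4} D(W)={1,4,5}: W {1,4,5}->{4,5} => REVISION
Constraint 2 (W < Z) on D(W)={4,5} D(Z)={2,4,7}: Z {2,4,7}->{7} => REVISION
Constraint 3 (U != Y) on D(U)={1,3,4} D(Y)={1,2,3,4,5}: no change => not a revision
Constraint 4 (U != W) on D(U)={1,3,4} D(W)={4,5}: no change => not a revision
Total revisions = 2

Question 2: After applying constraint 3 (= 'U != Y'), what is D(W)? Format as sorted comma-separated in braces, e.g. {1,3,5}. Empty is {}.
Answer: {4,5}

Derivation:
Constraint 1 (U < W) on D(U)={1,3,4} D(W)={1,4,5}: W {1,4,5}->{4,5}
Constraint 2 (W < Z) on D(W)={4,5} D(Z)={2,4,7}: Z {2,4,7}->{7}
Constraint 3 (U != Y) on D(U)={1,3,4} D(Y)={1,2,3,4,5}: no change
So after constraint 3: D(W) = {4,5}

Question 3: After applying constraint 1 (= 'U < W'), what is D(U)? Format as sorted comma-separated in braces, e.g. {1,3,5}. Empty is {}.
Constraint 1 (U < W) on D(U)={1,3,4} D(W)={1,4,5}: W {1,4,5}->{4,5}
So after constraint 1: D(U) = {1,3,4}

Answer: {1,3,4}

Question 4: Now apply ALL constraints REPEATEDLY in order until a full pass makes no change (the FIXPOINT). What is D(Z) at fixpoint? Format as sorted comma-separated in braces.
pass 0 (initial): D(Z)={2,4,7}
pass 1: W {1,4,5}->{4,5}; Z {2,4,7}->{7}
pass 2: no change
Fixpoint after 2 passes: D(Z) = {7}

Answer: {7}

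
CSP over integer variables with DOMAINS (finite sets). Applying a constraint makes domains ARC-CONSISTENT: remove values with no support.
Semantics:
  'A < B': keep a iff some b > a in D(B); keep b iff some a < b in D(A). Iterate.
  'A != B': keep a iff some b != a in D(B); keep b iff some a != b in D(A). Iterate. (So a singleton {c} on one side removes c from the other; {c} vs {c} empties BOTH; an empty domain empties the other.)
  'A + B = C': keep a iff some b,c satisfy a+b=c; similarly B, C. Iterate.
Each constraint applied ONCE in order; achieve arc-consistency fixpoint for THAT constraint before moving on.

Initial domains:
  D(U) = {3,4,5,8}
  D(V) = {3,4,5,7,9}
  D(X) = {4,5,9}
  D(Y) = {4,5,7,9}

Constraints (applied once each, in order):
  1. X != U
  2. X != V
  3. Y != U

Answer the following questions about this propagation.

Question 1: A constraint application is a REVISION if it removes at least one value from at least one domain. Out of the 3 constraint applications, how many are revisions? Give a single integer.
Constraint 1 (X != U) on D(X)={4,5,9} D(U)={3,4,5,8}: no change => not a revision
Constraint 2 (X != V) on D(X)={4,5,9} D(V)={3,4,5,7,9}: no change => not a revision
Constraint 3 (Y != U) on D(Y)={4,5,7,9} D(U)={3,4,5,8}: no change => not a revision
Total revisions = 0

Answer: 0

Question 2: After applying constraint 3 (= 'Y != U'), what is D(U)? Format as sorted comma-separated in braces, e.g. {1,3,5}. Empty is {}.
Constraint 1 (X != U) on D(X)={4,5,9} D(U)={3,4,5,8}: no change
Constraint 2 (X != V) on D(X)={4,5,9} D(V)={3,4,5,7,9}: no change
Constraint 3 (Y != U) on D(Y)={4,5,7,9} D(U)={3,4,5,8}: no change
So after constraint 3: D(U) = {3,4,5,8}

Answer: {3,4,5,8}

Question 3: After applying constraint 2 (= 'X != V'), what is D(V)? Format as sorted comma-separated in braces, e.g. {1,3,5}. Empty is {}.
Constraint 1 (X != U) on D(X)={4,5,9} D(U)={3,4,5,8}: no change
Constraint 2 (X != V) on D(X)={4,5,9} D(V)={3,4,5,7,9}: no change
So after constraint 2: D(V) = {3,4,5,7,9}

Answer: {3,4,5,7,9}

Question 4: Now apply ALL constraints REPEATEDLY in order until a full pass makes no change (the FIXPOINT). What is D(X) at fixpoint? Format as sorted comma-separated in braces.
Answer: {4,5,9}

Derivation:
pass 0 (initial): D(X)={4,5,9}
pass 1: no change
Fixpoint after 1 passes: D(X) = {4,5,9}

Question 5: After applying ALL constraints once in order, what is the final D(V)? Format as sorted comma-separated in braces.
Answer: {3,4,5,7,9}

Derivation:
Constraint 1 (X != U) on D(X)={4,5,9} D(U)={3,4,5,8}: no change
Constraint 2 (X != V) on D(X)={4,5,9} D(V)={3,4,5,7,9}: no change
Constraint 3 (Y != U) on D(Y)={4,5,7,9} D(U)={3,4,5,8}: no change
So after all 3 constraints: D(V) = {3,4,5,7,9}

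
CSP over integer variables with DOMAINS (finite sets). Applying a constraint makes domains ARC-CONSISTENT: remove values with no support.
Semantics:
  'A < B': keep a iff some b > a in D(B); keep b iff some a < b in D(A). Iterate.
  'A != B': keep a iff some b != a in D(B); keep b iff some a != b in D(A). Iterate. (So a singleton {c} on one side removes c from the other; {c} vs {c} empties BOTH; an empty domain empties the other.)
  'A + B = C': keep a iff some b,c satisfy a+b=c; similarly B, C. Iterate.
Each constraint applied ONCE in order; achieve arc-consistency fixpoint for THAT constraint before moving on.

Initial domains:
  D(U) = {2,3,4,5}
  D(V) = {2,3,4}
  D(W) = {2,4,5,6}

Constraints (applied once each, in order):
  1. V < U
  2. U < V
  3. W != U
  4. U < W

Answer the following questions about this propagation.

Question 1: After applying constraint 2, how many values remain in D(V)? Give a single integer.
Constraint 1 (V < U) on D(V)={2,3,4} D(U)={2,3,4,5}: U {2,3,4,5}->{3,4,5}
Constraint 2 (U < V) on D(U)={3,4,5} D(V)={2,3,4}: U {3,4,5}->{3}; V {2,3,4}->{4}
So after constraint 2: D(V)={4}, size = 1

Answer: 1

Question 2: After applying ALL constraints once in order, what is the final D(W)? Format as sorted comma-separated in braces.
Answer: {4,5,6}

Derivation:
Constraint 1 (V < U) on D(V)={2,3,4} D(U)={2,3,4,5}: U {2,3,4,5}->{3,4,5}
Constraint 2 (U < V) on D(U)={3,4,5} D(V)={2,3,4}: U {3,4,5}->{3}; V {2,3,4}->{4}
Constraint 3 (W != U) on D(W)={2,4,5,6} D(U)={3}: no change
Constraint 4 (U < W) on D(U)={3} D(W)={2,4,5,6}: W {2,4,5,6}->{4,5,6}
So after all 4 constraints: D(W) = {4,5,6}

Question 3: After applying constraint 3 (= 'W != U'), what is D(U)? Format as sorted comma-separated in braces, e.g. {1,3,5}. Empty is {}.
Constraint 1 (V < U) on D(V)={2,3,4} D(U)={2,3,4,5}: U {2,3,4,5}->{3,4,5}
Constraint 2 (U < V) on D(U)={3,4,5} D(V)={2,3,4}: U {3,4,5}->{3}; V {2,3,4}->{4}
Constraint 3 (W != U) on D(W)={2,4,5,6} D(U)={3}: no change
So after constraint 3: D(U) = {3}

Answer: {3}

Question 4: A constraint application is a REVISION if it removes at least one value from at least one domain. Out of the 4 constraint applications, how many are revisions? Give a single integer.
Answer: 3

Derivation:
Constraint 1 (V < U) on D(V)={2,3,4} D(U)={2,3,4,5}: U {2,3,4,5}->{3,4,5} => REVISION
Constraint 2 (U < V) on D(U)={3,4,5} D(V)={2,3,4}: U {3,4,5}->{3}; V {2,3,4}->{4} => REVISION
Constraint 3 (W != U) on D(W)={2,4,5,6} D(U)={3}: no change => not a revision
Constraint 4 (U < W) on D(U)={3} D(W)={2,4,5,6}: W {2,4,5,6}->{4,5,6} => REVISION
Total revisions = 3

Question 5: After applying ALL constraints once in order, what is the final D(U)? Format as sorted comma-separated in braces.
Constraint 1 (V < U) on D(V)={2,3,4} D(U)={2,3,4,5}: U {2,3,4,5}->{3,4,5}
Constraint 2 (U < V) on D(U)={3,4,5} D(V)={2,3,4}: U {3,4,5}->{3}; V {2,3,4}->{4}
Constraint 3 (W != U) on D(W)={2,4,5,6} D(U)={3}: no change
Constraint 4 (U < W) on D(U)={3} D(W)={2,4,5,6}: W {2,4,5,6}->{4,5,6}
So after all 4 constraints: D(U) = {3}

Answer: {3}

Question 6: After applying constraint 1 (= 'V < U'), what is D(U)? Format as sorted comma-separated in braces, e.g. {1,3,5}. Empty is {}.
Answer: {3,4,5}

Derivation:
Constraint 1 (V < U) on D(V)={2,3,4} D(U)={2,3,4,5}: U {2,3,4,5}->{3,4,5}
So after constraint 1: D(U) = {3,4,5}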